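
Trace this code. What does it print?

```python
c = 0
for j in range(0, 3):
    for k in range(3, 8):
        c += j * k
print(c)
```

75

j=0,k=3: c = 0+0 = 0
j=0,k=4: c = 0+0 = 0
j=0,k=5: c = 0+0 = 0
j=0,k=6: c = 0+0 = 0
j=0,k=7: c = 0+0 = 0
j=1,k=3: c = 0+3 = 3
j=1,k=4: c = 3+4 = 7
j=1,k=5: c = 7+5 = 12
j=1,k=6: c = 12+6 = 18
j=1,k=7: c = 18+7 = 25
j=2,k=3: c = 25+6 = 31
j=2,k=4: c = 31+8 = 39
j=2,k=5: c = 39+10 = 49
j=2,k=6: c = 49+12 = 61
j=2,k=7: c = 61+14 = 75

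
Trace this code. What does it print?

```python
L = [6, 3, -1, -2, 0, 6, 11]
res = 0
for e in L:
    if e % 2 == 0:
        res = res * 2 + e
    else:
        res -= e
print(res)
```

19

e=6: even, res = 0*2+6 = 6
e=3: not even, res = 6-3 = 3
e=-1: not even, res = 3-(-1) = 4
e=-2: even, res = 4*2+(-2) = 6
e=0: even, res = 6*2+0 = 12
e=6: even, res = 12*2+6 = 30
e=11: not even, res = 30-11 = 19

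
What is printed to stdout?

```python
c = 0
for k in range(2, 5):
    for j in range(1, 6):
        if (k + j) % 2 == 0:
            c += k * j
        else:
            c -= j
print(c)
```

k=2,j=1: odd sum, c = 0-1 = -1
k=2,j=2: even sum, c = (-1)+4 = 3
k=2,j=3: odd sum, c = 3-3 = 0
k=2,j=4: even sum, c = 0+8 = 8
k=2,j=5: odd sum, c = 8-5 = 3
k=3,j=1: even sum, c = 3+3 = 6
k=3,j=2: odd sum, c = 6-2 = 4
k=3,j=3: even sum, c = 4+9 = 13
k=3,j=4: odd sum, c = 13-4 = 9
k=3,j=5: even sum, c = 9+15 = 24
k=4,j=1: odd sum, c = 24-1 = 23
k=4,j=2: even sum, c = 23+8 = 31
k=4,j=3: odd sum, c = 31-3 = 28
k=4,j=4: even sum, c = 28+16 = 44
k=4,j=5: odd sum, c = 44-5 = 39

39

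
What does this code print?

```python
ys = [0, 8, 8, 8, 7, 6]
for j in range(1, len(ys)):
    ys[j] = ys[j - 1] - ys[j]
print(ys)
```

[0, -8, -16, -24, -31, -37]

j=1: ys[1] = 0-8 = -8 → [0, -8, 8, 8, 7, 6]
j=2: ys[2] = (-8)-8 = -16 → [0, -8, -16, 8, 7, 6]
j=3: ys[3] = (-16)-8 = -24 → [0, -8, -16, -24, 7, 6]
j=4: ys[4] = (-24)-7 = -31 → [0, -8, -16, -24, -31, 6]
j=5: ys[5] = (-31)-6 = -37 → [0, -8, -16, -24, -31, -37]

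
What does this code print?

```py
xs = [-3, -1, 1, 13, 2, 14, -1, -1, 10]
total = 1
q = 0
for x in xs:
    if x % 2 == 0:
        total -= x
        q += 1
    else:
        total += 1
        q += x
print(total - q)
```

x=-3: not even, total = 1+1 = 2; q=-3
x=-1: not even, total = 2+1 = 3; q=-4
x=1: not even, total = 3+1 = 4; q=-3
x=13: not even, total = 4+1 = 5; q=10
x=2: even, total = 5-2 = 3; q=11
x=14: even, total = 3-14 = -11; q=12
x=-1: not even, total = (-11)+1 = -10; q=11
x=-1: not even, total = (-10)+1 = -9; q=10
x=10: even, total = (-9)-10 = -19; q=11
total-q = (-19)-11 = -30

-30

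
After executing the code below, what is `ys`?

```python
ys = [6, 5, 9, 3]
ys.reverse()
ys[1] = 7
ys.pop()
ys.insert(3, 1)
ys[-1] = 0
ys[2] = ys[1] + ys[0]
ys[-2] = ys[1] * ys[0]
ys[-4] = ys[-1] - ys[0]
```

[-3, 7, 21, 0]

reverse → [3, 9, 5, 6]
ys[1] = 7 → [3, 7, 5, 6]
pop() removes 6 → [3, 7, 5]
insert 1 at 3 → [3, 7, 5, 1]
ys[-1] = 0 → [3, 7, 5, 0]
ys[2] = ys[1]+ys[0] = 7+3 = 10 → [3, 7, 10, 0]
ys[-2] = ys[1]*ys[0] = 7*3 = 21 → [3, 7, 21, 0]
ys[-4] = ys[-1]-ys[0] = 0-3 = -3 → [-3, 7, 21, 0]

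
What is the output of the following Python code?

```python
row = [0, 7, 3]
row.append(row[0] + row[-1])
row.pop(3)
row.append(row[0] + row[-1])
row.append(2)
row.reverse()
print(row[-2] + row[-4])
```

append row[0]+row[-1] = 0+3 = 3 → [0, 7, 3, 3]
pop(3) removes 3 → [0, 7, 3]
append row[0]+row[-1] = 0+3 = 3 → [0, 7, 3, 3]
append 2 → [0, 7, 3, 3, 2]
reverse → [2, 3, 3, 7, 0]
row[-2]+row[-4] = 7+3 = 10

10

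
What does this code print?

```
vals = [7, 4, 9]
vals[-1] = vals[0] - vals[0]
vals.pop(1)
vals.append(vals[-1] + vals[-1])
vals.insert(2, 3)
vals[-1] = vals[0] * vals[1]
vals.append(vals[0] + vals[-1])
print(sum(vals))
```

17

vals[-1] = vals[0]-vals[0] = 7-7 = 0 → [7, 4, 0]
pop(1) removes 4 → [7, 0]
append vals[-1]+vals[-1] = 0+0 = 0 → [7, 0, 0]
insert 3 at 2 → [7, 0, 3, 0]
vals[-1] = vals[0]*vals[1] = 7*0 = 0 → [7, 0, 3, 0]
append vals[0]+vals[-1] = 7+0 = 7 → [7, 0, 3, 0, 7]
sum = 17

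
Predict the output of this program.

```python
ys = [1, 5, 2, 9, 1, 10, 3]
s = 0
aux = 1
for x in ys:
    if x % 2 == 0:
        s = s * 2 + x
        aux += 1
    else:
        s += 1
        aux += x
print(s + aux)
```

49

x=1: not even, s = 0+1 = 1; aux=2
x=5: not even, s = 1+1 = 2; aux=7
x=2: even, s = 2*2+2 = 6; aux=8
x=9: not even, s = 6+1 = 7; aux=17
x=1: not even, s = 7+1 = 8; aux=18
x=10: even, s = 8*2+10 = 26; aux=19
x=3: not even, s = 26+1 = 27; aux=22
s+aux = 27+22 = 49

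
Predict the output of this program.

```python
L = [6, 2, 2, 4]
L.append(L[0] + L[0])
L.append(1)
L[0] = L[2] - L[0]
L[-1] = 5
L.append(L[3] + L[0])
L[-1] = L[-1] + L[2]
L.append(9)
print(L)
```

[-4, 2, 2, 4, 12, 5, 2, 9]

append L[0]+L[0] = 6+6 = 12 → [6, 2, 2, 4, 12]
append 1 → [6, 2, 2, 4, 12, 1]
L[0] = L[2]-L[0] = 2-6 = -4 → [-4, 2, 2, 4, 12, 1]
L[-1] = 5 → [-4, 2, 2, 4, 12, 5]
append L[3]+L[0] = 4+(-4) = 0 → [-4, 2, 2, 4, 12, 5, 0]
L[-1] = L[-1]+L[2] = 0+2 = 2 → [-4, 2, 2, 4, 12, 5, 2]
append 9 → [-4, 2, 2, 4, 12, 5, 2, 9]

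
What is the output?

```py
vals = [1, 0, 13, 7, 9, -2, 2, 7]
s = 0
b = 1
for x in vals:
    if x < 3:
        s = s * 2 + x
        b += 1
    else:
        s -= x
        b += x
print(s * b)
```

-4797

x=1: <3, s = 0*2+1 = 1; b=2
x=0: <3, s = 1*2+0 = 2; b=3
x=13: not <3, s = 2-13 = -11; b=16
x=7: not <3, s = (-11)-7 = -18; b=23
x=9: not <3, s = (-18)-9 = -27; b=32
x=-2: <3, s = (-27)*2+(-2) = -56; b=33
x=2: <3, s = (-56)*2+2 = -110; b=34
x=7: not <3, s = (-110)-7 = -117; b=41
s*b = (-117)*41 = -4797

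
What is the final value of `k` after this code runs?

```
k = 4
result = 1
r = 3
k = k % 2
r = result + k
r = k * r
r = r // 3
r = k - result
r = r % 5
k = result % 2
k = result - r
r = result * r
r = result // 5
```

-3

k = 4%2 = 0
r = 1+0 = 1
r = 0*1 = 0
r = 0//3 = 0
r = 0-1 = -1
r = (-1)%5 = 4
k = 1%2 = 1
k = 1-4 = -3
r = 1*4 = 4
r = 1//5 = 0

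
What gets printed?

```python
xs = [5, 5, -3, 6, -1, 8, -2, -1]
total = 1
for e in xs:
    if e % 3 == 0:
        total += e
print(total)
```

e=5: not %3==0
e=5: not %3==0
e=-3: %3==0, total = 1+(-3) = -2
e=6: %3==0, total = (-2)+6 = 4
e=-1: not %3==0
e=8: not %3==0
e=-2: not %3==0
e=-1: not %3==0

4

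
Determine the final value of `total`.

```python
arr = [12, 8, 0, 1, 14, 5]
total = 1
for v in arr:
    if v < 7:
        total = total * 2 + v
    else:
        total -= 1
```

v=12: not <7, total = 1-1 = 0
v=8: not <7, total = 0-1 = -1
v=0: <7, total = (-1)*2+0 = -2
v=1: <7, total = (-2)*2+1 = -3
v=14: not <7, total = (-3)-1 = -4
v=5: <7, total = (-4)*2+5 = -3

-3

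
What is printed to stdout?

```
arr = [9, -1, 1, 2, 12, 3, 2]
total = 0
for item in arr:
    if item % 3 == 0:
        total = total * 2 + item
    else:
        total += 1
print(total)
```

76

item=9: %3==0, total = 0*2+9 = 9
item=-1: not %3==0, total = 9+1 = 10
item=1: not %3==0, total = 10+1 = 11
item=2: not %3==0, total = 11+1 = 12
item=12: %3==0, total = 12*2+12 = 36
item=3: %3==0, total = 36*2+3 = 75
item=2: not %3==0, total = 75+1 = 76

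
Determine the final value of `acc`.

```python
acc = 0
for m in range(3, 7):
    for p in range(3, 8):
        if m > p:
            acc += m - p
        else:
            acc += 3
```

52

m=3,p=3: not 3>3, acc = 0+3 = 3
m=3,p=4: not 3>4, acc = 3+3 = 6
m=3,p=5: not 3>5, acc = 6+3 = 9
m=3,p=6: not 3>6, acc = 9+3 = 12
m=3,p=7: not 3>7, acc = 12+3 = 15
m=4,p=3: 4>3, acc = 15+1 = 16
m=4,p=4: not 4>4, acc = 16+3 = 19
m=4,p=5: not 4>5, acc = 19+3 = 22
m=4,p=6: not 4>6, acc = 22+3 = 25
m=4,p=7: not 4>7, acc = 25+3 = 28
m=5,p=3: 5>3, acc = 28+2 = 30
m=5,p=4: 5>4, acc = 30+1 = 31
m=5,p=5: not 5>5, acc = 31+3 = 34
m=5,p=6: not 5>6, acc = 34+3 = 37
m=5,p=7: not 5>7, acc = 37+3 = 40
m=6,p=3: 6>3, acc = 40+3 = 43
m=6,p=4: 6>4, acc = 43+2 = 45
m=6,p=5: 6>5, acc = 45+1 = 46
m=6,p=6: not 6>6, acc = 46+3 = 49
m=6,p=7: not 6>7, acc = 49+3 = 52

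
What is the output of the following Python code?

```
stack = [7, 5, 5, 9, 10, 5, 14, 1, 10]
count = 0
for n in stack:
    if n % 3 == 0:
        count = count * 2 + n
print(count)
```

n=7: not %3==0
n=5: not %3==0
n=5: not %3==0
n=9: %3==0, count = 0*2+9 = 9
n=10: not %3==0
n=5: not %3==0
n=14: not %3==0
n=1: not %3==0
n=10: not %3==0

9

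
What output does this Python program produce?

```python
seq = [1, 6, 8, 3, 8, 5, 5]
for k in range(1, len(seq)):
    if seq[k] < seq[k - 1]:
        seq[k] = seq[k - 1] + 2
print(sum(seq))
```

k=1: 6>=1, unchanged → [1, 6, 8, 3, 8, 5, 5]
k=2: 8>=6, unchanged → [1, 6, 8, 3, 8, 5, 5]
k=3: 3<8, seq[3] = 8+2 = 10 → [1, 6, 8, 10, 8, 5, 5]
k=4: 8<10, seq[4] = 10+2 = 12 → [1, 6, 8, 10, 12, 5, 5]
k=5: 5<12, seq[5] = 12+2 = 14 → [1, 6, 8, 10, 12, 14, 5]
k=6: 5<14, seq[6] = 14+2 = 16 → [1, 6, 8, 10, 12, 14, 16]
sum = 67

67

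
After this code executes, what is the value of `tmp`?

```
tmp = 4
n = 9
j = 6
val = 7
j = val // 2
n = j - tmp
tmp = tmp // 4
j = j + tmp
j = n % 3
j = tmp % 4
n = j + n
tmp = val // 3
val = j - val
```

j = 7//2 = 3
n = 3-4 = -1
tmp = 4//4 = 1
j = 3+1 = 4
j = (-1)%3 = 2
j = 1%4 = 1
n = 1+(-1) = 0
tmp = 7//3 = 2
val = 1-7 = -6

2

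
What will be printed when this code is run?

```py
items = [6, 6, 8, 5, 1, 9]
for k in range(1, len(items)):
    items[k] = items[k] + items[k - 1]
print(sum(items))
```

124

k=1: items[1] = 6+6 = 12 → [6, 12, 8, 5, 1, 9]
k=2: items[2] = 8+12 = 20 → [6, 12, 20, 5, 1, 9]
k=3: items[3] = 5+20 = 25 → [6, 12, 20, 25, 1, 9]
k=4: items[4] = 1+25 = 26 → [6, 12, 20, 25, 26, 9]
k=5: items[5] = 9+26 = 35 → [6, 12, 20, 25, 26, 35]
sum = 124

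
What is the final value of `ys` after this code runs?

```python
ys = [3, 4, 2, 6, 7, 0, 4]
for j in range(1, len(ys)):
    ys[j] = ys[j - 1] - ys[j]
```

[3, -1, -3, -9, -16, -16, -20]

j=1: ys[1] = 3-4 = -1 → [3, -1, 2, 6, 7, 0, 4]
j=2: ys[2] = (-1)-2 = -3 → [3, -1, -3, 6, 7, 0, 4]
j=3: ys[3] = (-3)-6 = -9 → [3, -1, -3, -9, 7, 0, 4]
j=4: ys[4] = (-9)-7 = -16 → [3, -1, -3, -9, -16, 0, 4]
j=5: ys[5] = (-16)-0 = -16 → [3, -1, -3, -9, -16, -16, 4]
j=6: ys[6] = (-16)-4 = -20 → [3, -1, -3, -9, -16, -16, -20]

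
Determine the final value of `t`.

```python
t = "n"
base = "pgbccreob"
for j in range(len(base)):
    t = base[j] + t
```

'boerccbgpn'

j=0: prepend 'p' → 'pn'
j=1: prepend 'g' → 'gpn'
j=2: prepend 'b' → 'bgpn'
j=3: prepend 'c' → 'cbgpn'
j=4: prepend 'c' → 'ccbgpn'
j=5: prepend 'r' → 'rccbgpn'
j=6: prepend 'e' → 'erccbgpn'
j=7: prepend 'o' → 'oerccbgpn'
j=8: prepend 'b' → 'boerccbgpn'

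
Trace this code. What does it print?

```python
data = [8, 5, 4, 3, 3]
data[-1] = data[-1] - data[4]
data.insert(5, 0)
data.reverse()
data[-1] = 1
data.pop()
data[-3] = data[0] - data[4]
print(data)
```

[0, 0, -5, 4, 5]

data[-1] = data[-1]-data[4] = 3-3 = 0 → [8, 5, 4, 3, 0]
insert 0 at 5 → [8, 5, 4, 3, 0, 0]
reverse → [0, 0, 3, 4, 5, 8]
data[-1] = 1 → [0, 0, 3, 4, 5, 1]
pop() removes 1 → [0, 0, 3, 4, 5]
data[-3] = data[0]-data[4] = 0-5 = -5 → [0, 0, -5, 4, 5]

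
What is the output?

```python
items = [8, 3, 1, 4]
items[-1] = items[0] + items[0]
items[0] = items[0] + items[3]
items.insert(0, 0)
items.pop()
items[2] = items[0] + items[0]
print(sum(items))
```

25

items[-1] = items[0]+items[0] = 8+8 = 16 → [8, 3, 1, 16]
items[0] = items[0]+items[3] = 8+16 = 24 → [24, 3, 1, 16]
insert 0 at 0 → [0, 24, 3, 1, 16]
pop() removes 16 → [0, 24, 3, 1]
items[2] = items[0]+items[0] = 0+0 = 0 → [0, 24, 0, 1]
sum = 25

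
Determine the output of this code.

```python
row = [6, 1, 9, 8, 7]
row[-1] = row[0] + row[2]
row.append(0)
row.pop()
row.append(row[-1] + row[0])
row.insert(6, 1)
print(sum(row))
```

row[-1] = row[0]+row[2] = 6+9 = 15 → [6, 1, 9, 8, 15]
append 0 → [6, 1, 9, 8, 15, 0]
pop() removes 0 → [6, 1, 9, 8, 15]
append row[-1]+row[0] = 15+6 = 21 → [6, 1, 9, 8, 15, 21]
insert 1 at 6 → [6, 1, 9, 8, 15, 21, 1]
sum = 61

61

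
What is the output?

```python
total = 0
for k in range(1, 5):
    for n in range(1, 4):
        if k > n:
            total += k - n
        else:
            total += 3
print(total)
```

28

k=1,n=1: not 1>1, total = 0+3 = 3
k=1,n=2: not 1>2, total = 3+3 = 6
k=1,n=3: not 1>3, total = 6+3 = 9
k=2,n=1: 2>1, total = 9+1 = 10
k=2,n=2: not 2>2, total = 10+3 = 13
k=2,n=3: not 2>3, total = 13+3 = 16
k=3,n=1: 3>1, total = 16+2 = 18
k=3,n=2: 3>2, total = 18+1 = 19
k=3,n=3: not 3>3, total = 19+3 = 22
k=4,n=1: 4>1, total = 22+3 = 25
k=4,n=2: 4>2, total = 25+2 = 27
k=4,n=3: 4>3, total = 27+1 = 28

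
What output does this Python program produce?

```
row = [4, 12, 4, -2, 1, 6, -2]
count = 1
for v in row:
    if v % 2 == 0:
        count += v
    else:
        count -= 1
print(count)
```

v=4: even, count = 1+4 = 5
v=12: even, count = 5+12 = 17
v=4: even, count = 17+4 = 21
v=-2: even, count = 21+(-2) = 19
v=1: not even, count = 19-1 = 18
v=6: even, count = 18+6 = 24
v=-2: even, count = 24+(-2) = 22

22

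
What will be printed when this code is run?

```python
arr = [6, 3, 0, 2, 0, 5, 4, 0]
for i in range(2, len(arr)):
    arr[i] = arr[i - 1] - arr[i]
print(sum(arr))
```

-6

i=2: arr[2] = 3-0 = 3 → [6, 3, 3, 2, 0, 5, 4, 0]
i=3: arr[3] = 3-2 = 1 → [6, 3, 3, 1, 0, 5, 4, 0]
i=4: arr[4] = 1-0 = 1 → [6, 3, 3, 1, 1, 5, 4, 0]
i=5: arr[5] = 1-5 = -4 → [6, 3, 3, 1, 1, -4, 4, 0]
i=6: arr[6] = (-4)-4 = -8 → [6, 3, 3, 1, 1, -4, -8, 0]
i=7: arr[7] = (-8)-0 = -8 → [6, 3, 3, 1, 1, -4, -8, -8]
sum = -6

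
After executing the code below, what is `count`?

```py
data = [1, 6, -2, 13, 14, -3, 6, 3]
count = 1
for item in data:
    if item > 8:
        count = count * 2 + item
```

item=1: not >8
item=6: not >8
item=-2: not >8
item=13: >8, count = 1*2+13 = 15
item=14: >8, count = 15*2+14 = 44
item=-3: not >8
item=6: not >8
item=3: not >8

44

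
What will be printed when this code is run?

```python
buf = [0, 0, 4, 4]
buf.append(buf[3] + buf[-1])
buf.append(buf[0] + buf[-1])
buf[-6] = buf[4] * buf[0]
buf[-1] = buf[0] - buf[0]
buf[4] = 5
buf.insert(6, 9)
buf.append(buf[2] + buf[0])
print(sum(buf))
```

append buf[3]+buf[-1] = 4+4 = 8 → [0, 0, 4, 4, 8]
append buf[0]+buf[-1] = 0+8 = 8 → [0, 0, 4, 4, 8, 8]
buf[-6] = buf[4]*buf[0] = 8*0 = 0 → [0, 0, 4, 4, 8, 8]
buf[-1] = buf[0]-buf[0] = 0-0 = 0 → [0, 0, 4, 4, 8, 0]
buf[4] = 5 → [0, 0, 4, 4, 5, 0]
insert 9 at 6 → [0, 0, 4, 4, 5, 0, 9]
append buf[2]+buf[0] = 4+0 = 4 → [0, 0, 4, 4, 5, 0, 9, 4]
sum = 26

26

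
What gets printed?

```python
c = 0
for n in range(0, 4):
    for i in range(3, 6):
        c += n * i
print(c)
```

72

n=0,i=3: c = 0+0 = 0
n=0,i=4: c = 0+0 = 0
n=0,i=5: c = 0+0 = 0
n=1,i=3: c = 0+3 = 3
n=1,i=4: c = 3+4 = 7
n=1,i=5: c = 7+5 = 12
n=2,i=3: c = 12+6 = 18
n=2,i=4: c = 18+8 = 26
n=2,i=5: c = 26+10 = 36
n=3,i=3: c = 36+9 = 45
n=3,i=4: c = 45+12 = 57
n=3,i=5: c = 57+15 = 72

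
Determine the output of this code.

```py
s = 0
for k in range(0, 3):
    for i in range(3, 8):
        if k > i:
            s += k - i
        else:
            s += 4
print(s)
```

k=0,i=3: not 0>3, s = 0+4 = 4
k=0,i=4: not 0>4, s = 4+4 = 8
k=0,i=5: not 0>5, s = 8+4 = 12
k=0,i=6: not 0>6, s = 12+4 = 16
k=0,i=7: not 0>7, s = 16+4 = 20
k=1,i=3: not 1>3, s = 20+4 = 24
k=1,i=4: not 1>4, s = 24+4 = 28
k=1,i=5: not 1>5, s = 28+4 = 32
k=1,i=6: not 1>6, s = 32+4 = 36
k=1,i=7: not 1>7, s = 36+4 = 40
k=2,i=3: not 2>3, s = 40+4 = 44
k=2,i=4: not 2>4, s = 44+4 = 48
k=2,i=5: not 2>5, s = 48+4 = 52
k=2,i=6: not 2>6, s = 52+4 = 56
k=2,i=7: not 2>7, s = 56+4 = 60

60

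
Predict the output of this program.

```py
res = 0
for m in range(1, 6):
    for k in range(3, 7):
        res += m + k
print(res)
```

m=1,k=3: res = 0+4 = 4
m=1,k=4: res = 4+5 = 9
m=1,k=5: res = 9+6 = 15
m=1,k=6: res = 15+7 = 22
m=2,k=3: res = 22+5 = 27
m=2,k=4: res = 27+6 = 33
m=2,k=5: res = 33+7 = 40
m=2,k=6: res = 40+8 = 48
m=3,k=3: res = 48+6 = 54
m=3,k=4: res = 54+7 = 61
m=3,k=5: res = 61+8 = 69
m=3,k=6: res = 69+9 = 78
m=4,k=3: res = 78+7 = 85
m=4,k=4: res = 85+8 = 93
m=4,k=5: res = 93+9 = 102
m=4,k=6: res = 102+10 = 112
m=5,k=3: res = 112+8 = 120
m=5,k=4: res = 120+9 = 129
m=5,k=5: res = 129+10 = 139
m=5,k=6: res = 139+11 = 150

150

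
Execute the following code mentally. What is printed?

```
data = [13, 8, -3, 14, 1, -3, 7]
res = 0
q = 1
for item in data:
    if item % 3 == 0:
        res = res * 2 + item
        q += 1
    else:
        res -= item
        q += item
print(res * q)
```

-5980

item=13: not %3==0, res = 0-13 = -13; q=14
item=8: not %3==0, res = (-13)-8 = -21; q=22
item=-3: %3==0, res = (-21)*2+(-3) = -45; q=23
item=14: not %3==0, res = (-45)-14 = -59; q=37
item=1: not %3==0, res = (-59)-1 = -60; q=38
item=-3: %3==0, res = (-60)*2+(-3) = -123; q=39
item=7: not %3==0, res = (-123)-7 = -130; q=46
res*q = (-130)*46 = -5980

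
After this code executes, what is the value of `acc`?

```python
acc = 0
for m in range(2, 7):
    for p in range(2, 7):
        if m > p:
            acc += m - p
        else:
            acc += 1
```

35

m=2,p=2: not 2>2, acc = 0+1 = 1
m=2,p=3: not 2>3, acc = 1+1 = 2
m=2,p=4: not 2>4, acc = 2+1 = 3
m=2,p=5: not 2>5, acc = 3+1 = 4
m=2,p=6: not 2>6, acc = 4+1 = 5
m=3,p=2: 3>2, acc = 5+1 = 6
m=3,p=3: not 3>3, acc = 6+1 = 7
m=3,p=4: not 3>4, acc = 7+1 = 8
m=3,p=5: not 3>5, acc = 8+1 = 9
m=3,p=6: not 3>6, acc = 9+1 = 10
m=4,p=2: 4>2, acc = 10+2 = 12
m=4,p=3: 4>3, acc = 12+1 = 13
m=4,p=4: not 4>4, acc = 13+1 = 14
m=4,p=5: not 4>5, acc = 14+1 = 15
m=4,p=6: not 4>6, acc = 15+1 = 16
m=5,p=2: 5>2, acc = 16+3 = 19
m=5,p=3: 5>3, acc = 19+2 = 21
m=5,p=4: 5>4, acc = 21+1 = 22
m=5,p=5: not 5>5, acc = 22+1 = 23
m=5,p=6: not 5>6, acc = 23+1 = 24
m=6,p=2: 6>2, acc = 24+4 = 28
m=6,p=3: 6>3, acc = 28+3 = 31
m=6,p=4: 6>4, acc = 31+2 = 33
m=6,p=5: 6>5, acc = 33+1 = 34
m=6,p=6: not 6>6, acc = 34+1 = 35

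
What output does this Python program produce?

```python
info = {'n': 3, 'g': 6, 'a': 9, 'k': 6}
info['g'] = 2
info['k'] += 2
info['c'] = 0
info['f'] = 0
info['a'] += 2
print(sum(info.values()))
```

24

info['g'] = 2 → {'n': 3, 'g': 2, 'a': 9, 'k': 6}
info['k'] = 6+2 = 8 → {'n': 3, 'g': 2, 'a': 9, 'k': 8}
info['c'] = 0 → {'n': 3, 'g': 2, 'a': 9, 'k': 8, 'c': 0}
info['f'] = 0 → {'n': 3, 'g': 2, 'a': 9, 'k': 8, 'c': 0, 'f': 0}
info['a'] = 9+2 = 11 → {'n': 3, 'g': 2, 'a': 11, 'k': 8, 'c': 0, 'f': 0}
sum of values = 24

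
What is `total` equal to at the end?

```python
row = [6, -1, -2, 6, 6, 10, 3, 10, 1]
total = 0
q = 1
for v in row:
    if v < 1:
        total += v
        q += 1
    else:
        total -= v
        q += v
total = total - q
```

-90

v=6: not <1, total = 0-6 = -6; q=7
v=-1: <1, total = (-6)+(-1) = -7; q=8
v=-2: <1, total = (-7)+(-2) = -9; q=9
v=6: not <1, total = (-9)-6 = -15; q=15
v=6: not <1, total = (-15)-6 = -21; q=21
v=10: not <1, total = (-21)-10 = -31; q=31
v=3: not <1, total = (-31)-3 = -34; q=34
v=10: not <1, total = (-34)-10 = -44; q=44
v=1: not <1, total = (-44)-1 = -45; q=45
total-q = (-45)-45 = -90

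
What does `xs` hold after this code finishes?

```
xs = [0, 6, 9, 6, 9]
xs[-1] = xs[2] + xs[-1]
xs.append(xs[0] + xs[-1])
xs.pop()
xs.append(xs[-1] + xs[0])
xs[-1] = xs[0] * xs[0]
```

xs[-1] = xs[2]+xs[-1] = 9+9 = 18 → [0, 6, 9, 6, 18]
append xs[0]+xs[-1] = 0+18 = 18 → [0, 6, 9, 6, 18, 18]
pop() removes 18 → [0, 6, 9, 6, 18]
append xs[-1]+xs[0] = 18+0 = 18 → [0, 6, 9, 6, 18, 18]
xs[-1] = xs[0]*xs[0] = 0*0 = 0 → [0, 6, 9, 6, 18, 0]

[0, 6, 9, 6, 18, 0]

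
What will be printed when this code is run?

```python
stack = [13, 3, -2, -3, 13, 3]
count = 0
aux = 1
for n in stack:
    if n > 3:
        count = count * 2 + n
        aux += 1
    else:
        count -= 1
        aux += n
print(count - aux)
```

28

n=13: >3, count = 0*2+13 = 13; aux=2
n=3: not >3, count = 13-1 = 12; aux=5
n=-2: not >3, count = 12-1 = 11; aux=3
n=-3: not >3, count = 11-1 = 10; aux=0
n=13: >3, count = 10*2+13 = 33; aux=1
n=3: not >3, count = 33-1 = 32; aux=4
count-aux = 32-4 = 28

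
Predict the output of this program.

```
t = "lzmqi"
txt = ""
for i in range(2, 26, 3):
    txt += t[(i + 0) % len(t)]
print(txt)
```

i=2: add t[2]='m' → 'm'
i=5: add t[0]='l' → 'ml'
i=8: add t[3]='q' → 'mlq'
i=11: add t[1]='z' → 'mlqz'
i=14: add t[4]='i' → 'mlqzi'
i=17: add t[2]='m' → 'mlqzim'
i=20: add t[0]='l' → 'mlqziml'
i=23: add t[3]='q' → 'mlqzimlq'

mlqzimlq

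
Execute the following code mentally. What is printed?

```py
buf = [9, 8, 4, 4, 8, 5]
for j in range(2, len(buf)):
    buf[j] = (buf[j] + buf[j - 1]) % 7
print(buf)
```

j=2: buf[2] = (4+8)%7 = 5 → [9, 8, 5, 4, 8, 5]
j=3: buf[3] = (4+5)%7 = 2 → [9, 8, 5, 2, 8, 5]
j=4: buf[4] = (8+2)%7 = 3 → [9, 8, 5, 2, 3, 5]
j=5: buf[5] = (5+3)%7 = 1 → [9, 8, 5, 2, 3, 1]

[9, 8, 5, 2, 3, 1]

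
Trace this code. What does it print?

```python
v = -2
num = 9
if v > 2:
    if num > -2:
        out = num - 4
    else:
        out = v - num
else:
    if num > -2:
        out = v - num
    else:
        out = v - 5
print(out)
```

v=-2, num=9
v > 2 is False; num > -2 is True
→ out = v - num = -11

-11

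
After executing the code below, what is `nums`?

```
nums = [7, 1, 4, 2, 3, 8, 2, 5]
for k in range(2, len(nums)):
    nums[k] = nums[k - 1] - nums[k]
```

k=2: nums[2] = 1-4 = -3 → [7, 1, -3, 2, 3, 8, 2, 5]
k=3: nums[3] = (-3)-2 = -5 → [7, 1, -3, -5, 3, 8, 2, 5]
k=4: nums[4] = (-5)-3 = -8 → [7, 1, -3, -5, -8, 8, 2, 5]
k=5: nums[5] = (-8)-8 = -16 → [7, 1, -3, -5, -8, -16, 2, 5]
k=6: nums[6] = (-16)-2 = -18 → [7, 1, -3, -5, -8, -16, -18, 5]
k=7: nums[7] = (-18)-5 = -23 → [7, 1, -3, -5, -8, -16, -18, -23]

[7, 1, -3, -5, -8, -16, -18, -23]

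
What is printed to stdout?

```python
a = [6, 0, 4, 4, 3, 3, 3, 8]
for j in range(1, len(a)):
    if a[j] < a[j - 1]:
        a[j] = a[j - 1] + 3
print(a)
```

[6, 9, 12, 15, 18, 21, 24, 27]

j=1: 0<6, a[1] = 6+3 = 9 → [6, 9, 4, 4, 3, 3, 3, 8]
j=2: 4<9, a[2] = 9+3 = 12 → [6, 9, 12, 4, 3, 3, 3, 8]
j=3: 4<12, a[3] = 12+3 = 15 → [6, 9, 12, 15, 3, 3, 3, 8]
j=4: 3<15, a[4] = 15+3 = 18 → [6, 9, 12, 15, 18, 3, 3, 8]
j=5: 3<18, a[5] = 18+3 = 21 → [6, 9, 12, 15, 18, 21, 3, 8]
j=6: 3<21, a[6] = 21+3 = 24 → [6, 9, 12, 15, 18, 21, 24, 8]
j=7: 8<24, a[7] = 24+3 = 27 → [6, 9, 12, 15, 18, 21, 24, 27]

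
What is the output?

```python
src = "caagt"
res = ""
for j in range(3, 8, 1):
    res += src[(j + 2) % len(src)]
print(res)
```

caagt

j=3: add src[0]='c' → 'c'
j=4: add src[1]='a' → 'ca'
j=5: add src[2]='a' → 'caa'
j=6: add src[3]='g' → 'caag'
j=7: add src[4]='t' → 'caagt'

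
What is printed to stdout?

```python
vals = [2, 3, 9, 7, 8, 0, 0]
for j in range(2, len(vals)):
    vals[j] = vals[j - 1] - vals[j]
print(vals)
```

[2, 3, -6, -13, -21, -21, -21]

j=2: vals[2] = 3-9 = -6 → [2, 3, -6, 7, 8, 0, 0]
j=3: vals[3] = (-6)-7 = -13 → [2, 3, -6, -13, 8, 0, 0]
j=4: vals[4] = (-13)-8 = -21 → [2, 3, -6, -13, -21, 0, 0]
j=5: vals[5] = (-21)-0 = -21 → [2, 3, -6, -13, -21, -21, 0]
j=6: vals[6] = (-21)-0 = -21 → [2, 3, -6, -13, -21, -21, -21]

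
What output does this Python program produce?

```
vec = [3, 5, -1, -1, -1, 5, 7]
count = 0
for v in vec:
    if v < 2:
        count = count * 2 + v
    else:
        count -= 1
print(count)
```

-25

v=3: not <2, count = 0-1 = -1
v=5: not <2, count = (-1)-1 = -2
v=-1: <2, count = (-2)*2+(-1) = -5
v=-1: <2, count = (-5)*2+(-1) = -11
v=-1: <2, count = (-11)*2+(-1) = -23
v=5: not <2, count = (-23)-1 = -24
v=7: not <2, count = (-24)-1 = -25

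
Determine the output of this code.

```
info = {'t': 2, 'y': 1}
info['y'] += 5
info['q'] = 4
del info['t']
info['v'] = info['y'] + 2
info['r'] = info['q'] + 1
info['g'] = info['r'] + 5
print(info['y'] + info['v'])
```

14

info['y'] = 1+5 = 6 → {'t': 2, 'y': 6}
info['q'] = 4 → {'t': 2, 'y': 6, 'q': 4}
del 't' → {'y': 6, 'q': 4}
info['v'] = info['y']+2 = 8 → {'y': 6, 'q': 4, 'v': 8}
info['r'] = info['q']+1 = 5 → {'y': 6, 'q': 4, 'v': 8, 'r': 5}
info['g'] = info['r']+5 = 10 → {'y': 6, 'q': 4, 'v': 8, 'r': 5, 'g': 10}
info['y']+info['v'] = 6+8 = 14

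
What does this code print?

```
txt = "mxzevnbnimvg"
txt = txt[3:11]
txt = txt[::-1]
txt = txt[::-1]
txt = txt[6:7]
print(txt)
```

slice [3:11] → 'evnbnimv'
reverse → 'vminbnve'
reverse → 'evnbnimv'
slice [6:7] → 'm'

m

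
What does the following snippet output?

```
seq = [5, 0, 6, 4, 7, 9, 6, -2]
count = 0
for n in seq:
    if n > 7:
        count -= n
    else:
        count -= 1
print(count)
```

-16

n=5: not >7, count = 0-1 = -1
n=0: not >7, count = (-1)-1 = -2
n=6: not >7, count = (-2)-1 = -3
n=4: not >7, count = (-3)-1 = -4
n=7: not >7, count = (-4)-1 = -5
n=9: >7, count = (-5)-9 = -14
n=6: not >7, count = (-14)-1 = -15
n=-2: not >7, count = (-15)-1 = -16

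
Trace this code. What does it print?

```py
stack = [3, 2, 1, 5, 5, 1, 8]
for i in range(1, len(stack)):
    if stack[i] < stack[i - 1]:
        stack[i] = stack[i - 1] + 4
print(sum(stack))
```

i=1: 2<3, stack[1] = 3+4 = 7 → [3, 7, 1, 5, 5, 1, 8]
i=2: 1<7, stack[2] = 7+4 = 11 → [3, 7, 11, 5, 5, 1, 8]
i=3: 5<11, stack[3] = 11+4 = 15 → [3, 7, 11, 15, 5, 1, 8]
i=4: 5<15, stack[4] = 15+4 = 19 → [3, 7, 11, 15, 19, 1, 8]
i=5: 1<19, stack[5] = 19+4 = 23 → [3, 7, 11, 15, 19, 23, 8]
i=6: 8<23, stack[6] = 23+4 = 27 → [3, 7, 11, 15, 19, 23, 27]
sum = 105

105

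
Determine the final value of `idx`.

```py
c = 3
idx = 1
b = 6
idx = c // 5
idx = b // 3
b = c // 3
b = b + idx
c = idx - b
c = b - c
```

idx = 3//5 = 0
idx = 6//3 = 2
b = 3//3 = 1
b = 1+2 = 3
c = 2-3 = -1
c = 3-(-1) = 4

2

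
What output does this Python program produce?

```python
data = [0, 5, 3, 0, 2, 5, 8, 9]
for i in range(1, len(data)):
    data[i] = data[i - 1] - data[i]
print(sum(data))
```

i=1: data[1] = 0-5 = -5 → [0, -5, 3, 0, 2, 5, 8, 9]
i=2: data[2] = (-5)-3 = -8 → [0, -5, -8, 0, 2, 5, 8, 9]
i=3: data[3] = (-8)-0 = -8 → [0, -5, -8, -8, 2, 5, 8, 9]
i=4: data[4] = (-8)-2 = -10 → [0, -5, -8, -8, -10, 5, 8, 9]
i=5: data[5] = (-10)-5 = -15 → [0, -5, -8, -8, -10, -15, 8, 9]
i=6: data[6] = (-15)-8 = -23 → [0, -5, -8, -8, -10, -15, -23, 9]
i=7: data[7] = (-23)-9 = -32 → [0, -5, -8, -8, -10, -15, -23, -32]
sum = -101

-101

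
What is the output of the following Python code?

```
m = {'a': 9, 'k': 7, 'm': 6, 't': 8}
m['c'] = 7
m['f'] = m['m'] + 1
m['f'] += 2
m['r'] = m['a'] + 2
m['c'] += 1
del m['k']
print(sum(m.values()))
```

51

m['c'] = 7 → {'a': 9, 'k': 7, 'm': 6, 't': 8, 'c': 7}
m['f'] = m['m']+1 = 7 → {'a': 9, 'k': 7, 'm': 6, 't': 8, 'c': 7, 'f': 7}
m['f'] = 7+2 = 9 → {'a': 9, 'k': 7, 'm': 6, 't': 8, 'c': 7, 'f': 9}
m['r'] = m['a']+2 = 11 → {'a': 9, 'k': 7, 'm': 6, 't': 8, 'c': 7, 'f': 9, 'r': 11}
m['c'] = 7+1 = 8 → {'a': 9, 'k': 7, 'm': 6, 't': 8, 'c': 8, 'f': 9, 'r': 11}
del 'k' → {'a': 9, 'm': 6, 't': 8, 'c': 8, 'f': 9, 'r': 11}
sum of values = 51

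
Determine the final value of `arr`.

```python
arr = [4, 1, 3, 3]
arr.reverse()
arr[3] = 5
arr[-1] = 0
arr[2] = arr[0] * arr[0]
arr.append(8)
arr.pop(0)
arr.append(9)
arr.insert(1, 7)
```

[3, 7, 9, 0, 8, 9]

reverse → [3, 3, 1, 4]
arr[3] = 5 → [3, 3, 1, 5]
arr[-1] = 0 → [3, 3, 1, 0]
arr[2] = arr[0]*arr[0] = 3*3 = 9 → [3, 3, 9, 0]
append 8 → [3, 3, 9, 0, 8]
pop(0) removes 3 → [3, 9, 0, 8]
append 9 → [3, 9, 0, 8, 9]
insert 7 at 1 → [3, 7, 9, 0, 8, 9]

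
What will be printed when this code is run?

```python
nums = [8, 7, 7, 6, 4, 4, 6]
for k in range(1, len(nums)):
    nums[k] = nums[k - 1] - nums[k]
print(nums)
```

[8, 1, -6, -12, -16, -20, -26]

k=1: nums[1] = 8-7 = 1 → [8, 1, 7, 6, 4, 4, 6]
k=2: nums[2] = 1-7 = -6 → [8, 1, -6, 6, 4, 4, 6]
k=3: nums[3] = (-6)-6 = -12 → [8, 1, -6, -12, 4, 4, 6]
k=4: nums[4] = (-12)-4 = -16 → [8, 1, -6, -12, -16, 4, 6]
k=5: nums[5] = (-16)-4 = -20 → [8, 1, -6, -12, -16, -20, 6]
k=6: nums[6] = (-20)-6 = -26 → [8, 1, -6, -12, -16, -20, -26]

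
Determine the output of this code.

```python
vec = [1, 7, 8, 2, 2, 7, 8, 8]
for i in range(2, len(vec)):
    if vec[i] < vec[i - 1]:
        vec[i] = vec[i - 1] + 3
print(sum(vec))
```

i=2: 8>=7, unchanged → [1, 7, 8, 2, 2, 7, 8, 8]
i=3: 2<8, vec[3] = 8+3 = 11 → [1, 7, 8, 11, 2, 7, 8, 8]
i=4: 2<11, vec[4] = 11+3 = 14 → [1, 7, 8, 11, 14, 7, 8, 8]
i=5: 7<14, vec[5] = 14+3 = 17 → [1, 7, 8, 11, 14, 17, 8, 8]
i=6: 8<17, vec[6] = 17+3 = 20 → [1, 7, 8, 11, 14, 17, 20, 8]
i=7: 8<20, vec[7] = 20+3 = 23 → [1, 7, 8, 11, 14, 17, 20, 23]
sum = 101

101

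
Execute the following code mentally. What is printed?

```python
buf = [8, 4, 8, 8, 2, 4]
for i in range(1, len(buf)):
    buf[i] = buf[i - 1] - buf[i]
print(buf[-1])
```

i=1: buf[1] = 8-4 = 4 → [8, 4, 8, 8, 2, 4]
i=2: buf[2] = 4-8 = -4 → [8, 4, -4, 8, 2, 4]
i=3: buf[3] = (-4)-8 = -12 → [8, 4, -4, -12, 2, 4]
i=4: buf[4] = (-12)-2 = -14 → [8, 4, -4, -12, -14, 4]
i=5: buf[5] = (-14)-4 = -18 → [8, 4, -4, -12, -14, -18]

-18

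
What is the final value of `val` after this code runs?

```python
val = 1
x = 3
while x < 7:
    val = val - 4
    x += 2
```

-7

x=3: val = 1-4 = -3
x=5: val = (-3)-4 = -7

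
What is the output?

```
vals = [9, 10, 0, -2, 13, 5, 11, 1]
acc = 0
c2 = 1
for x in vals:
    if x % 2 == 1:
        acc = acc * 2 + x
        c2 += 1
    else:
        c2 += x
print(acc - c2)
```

x=9: odd, acc = 0*2+9 = 9; c2=2
x=10: not odd; c2=12
x=0: not odd; c2=12
x=-2: not odd; c2=10
x=13: odd, acc = 9*2+13 = 31; c2=11
x=5: odd, acc = 31*2+5 = 67; c2=12
x=11: odd, acc = 67*2+11 = 145; c2=13
x=1: odd, acc = 145*2+1 = 291; c2=14
acc-c2 = 291-14 = 277

277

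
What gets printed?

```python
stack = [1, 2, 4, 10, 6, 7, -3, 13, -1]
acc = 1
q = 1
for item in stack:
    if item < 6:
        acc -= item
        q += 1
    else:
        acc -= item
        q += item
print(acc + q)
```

item=1: <6, acc = 1-1 = 0; q=2
item=2: <6, acc = 0-2 = -2; q=3
item=4: <6, acc = (-2)-4 = -6; q=4
item=10: not <6, acc = (-6)-10 = -16; q=14
item=6: not <6, acc = (-16)-6 = -22; q=20
item=7: not <6, acc = (-22)-7 = -29; q=27
item=-3: <6, acc = (-29)-(-3) = -26; q=28
item=13: not <6, acc = (-26)-13 = -39; q=41
item=-1: <6, acc = (-39)-(-1) = -38; q=42
acc+q = (-38)+42 = 4

4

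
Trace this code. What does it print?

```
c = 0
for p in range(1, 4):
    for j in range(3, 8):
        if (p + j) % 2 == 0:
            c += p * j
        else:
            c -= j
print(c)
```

45

p=1,j=3: even sum, c = 0+3 = 3
p=1,j=4: odd sum, c = 3-4 = -1
p=1,j=5: even sum, c = (-1)+5 = 4
p=1,j=6: odd sum, c = 4-6 = -2
p=1,j=7: even sum, c = (-2)+7 = 5
p=2,j=3: odd sum, c = 5-3 = 2
p=2,j=4: even sum, c = 2+8 = 10
p=2,j=5: odd sum, c = 10-5 = 5
p=2,j=6: even sum, c = 5+12 = 17
p=2,j=7: odd sum, c = 17-7 = 10
p=3,j=3: even sum, c = 10+9 = 19
p=3,j=4: odd sum, c = 19-4 = 15
p=3,j=5: even sum, c = 15+15 = 30
p=3,j=6: odd sum, c = 30-6 = 24
p=3,j=7: even sum, c = 24+21 = 45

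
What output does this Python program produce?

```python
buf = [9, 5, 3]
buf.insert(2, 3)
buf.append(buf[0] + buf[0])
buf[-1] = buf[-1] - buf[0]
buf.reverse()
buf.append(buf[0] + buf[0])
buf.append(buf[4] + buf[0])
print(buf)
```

insert 3 at 2 → [9, 5, 3, 3]
append buf[0]+buf[0] = 9+9 = 18 → [9, 5, 3, 3, 18]
buf[-1] = buf[-1]-buf[0] = 18-9 = 9 → [9, 5, 3, 3, 9]
reverse → [9, 3, 3, 5, 9]
append buf[0]+buf[0] = 9+9 = 18 → [9, 3, 3, 5, 9, 18]
append buf[4]+buf[0] = 9+9 = 18 → [9, 3, 3, 5, 9, 18, 18]

[9, 3, 3, 5, 9, 18, 18]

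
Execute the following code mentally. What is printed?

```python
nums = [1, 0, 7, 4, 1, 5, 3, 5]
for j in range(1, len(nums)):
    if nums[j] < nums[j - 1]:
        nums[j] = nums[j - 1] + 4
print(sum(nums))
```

108

j=1: 0<1, nums[1] = 1+4 = 5 → [1, 5, 7, 4, 1, 5, 3, 5]
j=2: 7>=5, unchanged → [1, 5, 7, 4, 1, 5, 3, 5]
j=3: 4<7, nums[3] = 7+4 = 11 → [1, 5, 7, 11, 1, 5, 3, 5]
j=4: 1<11, nums[4] = 11+4 = 15 → [1, 5, 7, 11, 15, 5, 3, 5]
j=5: 5<15, nums[5] = 15+4 = 19 → [1, 5, 7, 11, 15, 19, 3, 5]
j=6: 3<19, nums[6] = 19+4 = 23 → [1, 5, 7, 11, 15, 19, 23, 5]
j=7: 5<23, nums[7] = 23+4 = 27 → [1, 5, 7, 11, 15, 19, 23, 27]
sum = 108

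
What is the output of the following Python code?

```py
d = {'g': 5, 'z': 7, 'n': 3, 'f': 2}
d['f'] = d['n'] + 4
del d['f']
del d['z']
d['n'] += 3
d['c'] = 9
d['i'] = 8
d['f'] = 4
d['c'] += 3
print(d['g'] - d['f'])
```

d['f'] = d['n']+4 = 7 → {'g': 5, 'z': 7, 'n': 3, 'f': 7}
del 'f' → {'g': 5, 'z': 7, 'n': 3}
del 'z' → {'g': 5, 'n': 3}
d['n'] = 3+3 = 6 → {'g': 5, 'n': 6}
d['c'] = 9 → {'g': 5, 'n': 6, 'c': 9}
d['i'] = 8 → {'g': 5, 'n': 6, 'c': 9, 'i': 8}
d['f'] = 4 → {'g': 5, 'n': 6, 'c': 9, 'i': 8, 'f': 4}
d['c'] = 9+3 = 12 → {'g': 5, 'n': 6, 'c': 12, 'i': 8, 'f': 4}
d['g']-d['f'] = 5-4 = 1

1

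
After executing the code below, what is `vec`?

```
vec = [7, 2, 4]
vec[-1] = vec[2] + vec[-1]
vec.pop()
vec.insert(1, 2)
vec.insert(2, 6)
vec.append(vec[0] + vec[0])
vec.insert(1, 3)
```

[7, 3, 2, 6, 2, 14]

vec[-1] = vec[2]+vec[-1] = 4+4 = 8 → [7, 2, 8]
pop() removes 8 → [7, 2]
insert 2 at 1 → [7, 2, 2]
insert 6 at 2 → [7, 2, 6, 2]
append vec[0]+vec[0] = 7+7 = 14 → [7, 2, 6, 2, 14]
insert 3 at 1 → [7, 3, 2, 6, 2, 14]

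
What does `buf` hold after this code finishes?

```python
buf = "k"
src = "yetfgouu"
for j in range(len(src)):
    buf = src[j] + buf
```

'uuogfteyk'

j=0: prepend 'y' → 'yk'
j=1: prepend 'e' → 'eyk'
j=2: prepend 't' → 'teyk'
j=3: prepend 'f' → 'fteyk'
j=4: prepend 'g' → 'gfteyk'
j=5: prepend 'o' → 'ogfteyk'
j=6: prepend 'u' → 'uogfteyk'
j=7: prepend 'u' → 'uuogfteyk'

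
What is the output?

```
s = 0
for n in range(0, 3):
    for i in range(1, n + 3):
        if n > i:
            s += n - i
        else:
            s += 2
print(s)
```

17

n=0,i=1: not 0>1, s = 0+2 = 2
n=0,i=2: not 0>2, s = 2+2 = 4
n=1,i=1: not 1>1, s = 4+2 = 6
n=1,i=2: not 1>2, s = 6+2 = 8
n=1,i=3: not 1>3, s = 8+2 = 10
n=2,i=1: 2>1, s = 10+1 = 11
n=2,i=2: not 2>2, s = 11+2 = 13
n=2,i=3: not 2>3, s = 13+2 = 15
n=2,i=4: not 2>4, s = 15+2 = 17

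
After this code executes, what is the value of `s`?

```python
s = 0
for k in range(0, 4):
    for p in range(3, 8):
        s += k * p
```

k=0,p=3: s = 0+0 = 0
k=0,p=4: s = 0+0 = 0
k=0,p=5: s = 0+0 = 0
k=0,p=6: s = 0+0 = 0
k=0,p=7: s = 0+0 = 0
k=1,p=3: s = 0+3 = 3
k=1,p=4: s = 3+4 = 7
k=1,p=5: s = 7+5 = 12
k=1,p=6: s = 12+6 = 18
k=1,p=7: s = 18+7 = 25
k=2,p=3: s = 25+6 = 31
k=2,p=4: s = 31+8 = 39
k=2,p=5: s = 39+10 = 49
k=2,p=6: s = 49+12 = 61
k=2,p=7: s = 61+14 = 75
k=3,p=3: s = 75+9 = 84
k=3,p=4: s = 84+12 = 96
k=3,p=5: s = 96+15 = 111
k=3,p=6: s = 111+18 = 129
k=3,p=7: s = 129+21 = 150

150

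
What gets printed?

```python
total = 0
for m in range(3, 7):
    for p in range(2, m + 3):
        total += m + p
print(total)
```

m=3,p=2: total = 0+5 = 5
m=3,p=3: total = 5+6 = 11
m=3,p=4: total = 11+7 = 18
m=3,p=5: total = 18+8 = 26
m=4,p=2: total = 26+6 = 32
m=4,p=3: total = 32+7 = 39
m=4,p=4: total = 39+8 = 47
m=4,p=5: total = 47+9 = 56
m=4,p=6: total = 56+10 = 66
m=5,p=2: total = 66+7 = 73
m=5,p=3: total = 73+8 = 81
m=5,p=4: total = 81+9 = 90
m=5,p=5: total = 90+10 = 100
m=5,p=6: total = 100+11 = 111
m=5,p=7: total = 111+12 = 123
m=6,p=2: total = 123+8 = 131
m=6,p=3: total = 131+9 = 140
m=6,p=4: total = 140+10 = 150
m=6,p=5: total = 150+11 = 161
m=6,p=6: total = 161+12 = 173
m=6,p=7: total = 173+13 = 186
m=6,p=8: total = 186+14 = 200

200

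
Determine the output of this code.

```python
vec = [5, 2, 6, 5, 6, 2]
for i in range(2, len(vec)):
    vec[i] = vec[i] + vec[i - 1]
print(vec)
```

[5, 2, 8, 13, 19, 21]

i=2: vec[2] = 6+2 = 8 → [5, 2, 8, 5, 6, 2]
i=3: vec[3] = 5+8 = 13 → [5, 2, 8, 13, 6, 2]
i=4: vec[4] = 6+13 = 19 → [5, 2, 8, 13, 19, 2]
i=5: vec[5] = 2+19 = 21 → [5, 2, 8, 13, 19, 21]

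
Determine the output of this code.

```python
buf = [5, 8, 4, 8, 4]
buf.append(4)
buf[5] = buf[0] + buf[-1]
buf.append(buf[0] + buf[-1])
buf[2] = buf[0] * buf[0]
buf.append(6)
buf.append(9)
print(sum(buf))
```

append 4 → [5, 8, 4, 8, 4, 4]
buf[5] = buf[0]+buf[-1] = 5+4 = 9 → [5, 8, 4, 8, 4, 9]
append buf[0]+buf[-1] = 5+9 = 14 → [5, 8, 4, 8, 4, 9, 14]
buf[2] = buf[0]*buf[0] = 5*5 = 25 → [5, 8, 25, 8, 4, 9, 14]
append 6 → [5, 8, 25, 8, 4, 9, 14, 6]
append 9 → [5, 8, 25, 8, 4, 9, 14, 6, 9]
sum = 88

88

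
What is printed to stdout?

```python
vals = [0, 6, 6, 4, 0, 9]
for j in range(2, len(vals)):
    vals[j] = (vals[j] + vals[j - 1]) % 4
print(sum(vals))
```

7

j=2: vals[2] = (6+6)%4 = 0 → [0, 6, 0, 4, 0, 9]
j=3: vals[3] = (4+0)%4 = 0 → [0, 6, 0, 0, 0, 9]
j=4: vals[4] = (0+0)%4 = 0 → [0, 6, 0, 0, 0, 9]
j=5: vals[5] = (9+0)%4 = 1 → [0, 6, 0, 0, 0, 1]
sum = 7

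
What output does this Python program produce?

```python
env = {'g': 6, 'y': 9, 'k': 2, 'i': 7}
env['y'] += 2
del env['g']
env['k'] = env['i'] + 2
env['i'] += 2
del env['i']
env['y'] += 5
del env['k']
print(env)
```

env['y'] = 9+2 = 11 → {'g': 6, 'y': 11, 'k': 2, 'i': 7}
del 'g' → {'y': 11, 'k': 2, 'i': 7}
env['k'] = env['i']+2 = 9 → {'y': 11, 'k': 9, 'i': 7}
env['i'] = 7+2 = 9 → {'y': 11, 'k': 9, 'i': 9}
del 'i' → {'y': 11, 'k': 9}
env['y'] = 11+5 = 16 → {'y': 16, 'k': 9}
del 'k' → {'y': 16}

{'y': 16}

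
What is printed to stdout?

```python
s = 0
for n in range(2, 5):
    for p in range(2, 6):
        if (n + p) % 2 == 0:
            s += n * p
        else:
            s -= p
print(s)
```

38

n=2,p=2: even sum, s = 0+4 = 4
n=2,p=3: odd sum, s = 4-3 = 1
n=2,p=4: even sum, s = 1+8 = 9
n=2,p=5: odd sum, s = 9-5 = 4
n=3,p=2: odd sum, s = 4-2 = 2
n=3,p=3: even sum, s = 2+9 = 11
n=3,p=4: odd sum, s = 11-4 = 7
n=3,p=5: even sum, s = 7+15 = 22
n=4,p=2: even sum, s = 22+8 = 30
n=4,p=3: odd sum, s = 30-3 = 27
n=4,p=4: even sum, s = 27+16 = 43
n=4,p=5: odd sum, s = 43-5 = 38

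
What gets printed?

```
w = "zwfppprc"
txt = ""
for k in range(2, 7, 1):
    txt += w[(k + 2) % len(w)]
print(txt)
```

k=2: add w[4]='p' → 'p'
k=3: add w[5]='p' → 'pp'
k=4: add w[6]='r' → 'ppr'
k=5: add w[7]='c' → 'pprc'
k=6: add w[0]='z' → 'pprcz'

pprcz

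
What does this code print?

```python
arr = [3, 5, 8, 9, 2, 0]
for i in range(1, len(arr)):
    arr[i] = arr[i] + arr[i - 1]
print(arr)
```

[3, 8, 16, 25, 27, 27]

i=1: arr[1] = 5+3 = 8 → [3, 8, 8, 9, 2, 0]
i=2: arr[2] = 8+8 = 16 → [3, 8, 16, 9, 2, 0]
i=3: arr[3] = 9+16 = 25 → [3, 8, 16, 25, 2, 0]
i=4: arr[4] = 2+25 = 27 → [3, 8, 16, 25, 27, 0]
i=5: arr[5] = 0+27 = 27 → [3, 8, 16, 25, 27, 27]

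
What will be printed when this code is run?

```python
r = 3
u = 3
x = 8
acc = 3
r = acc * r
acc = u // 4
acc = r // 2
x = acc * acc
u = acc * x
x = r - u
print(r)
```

9

r = 3*3 = 9
acc = 3//4 = 0
acc = 9//2 = 4
x = 4*4 = 16
u = 4*16 = 64
x = 9-64 = -55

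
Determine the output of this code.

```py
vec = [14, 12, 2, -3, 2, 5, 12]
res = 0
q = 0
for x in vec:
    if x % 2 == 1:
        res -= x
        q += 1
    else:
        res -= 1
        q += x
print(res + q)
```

x=14: not odd, res = 0-1 = -1; q=14
x=12: not odd, res = (-1)-1 = -2; q=26
x=2: not odd, res = (-2)-1 = -3; q=28
x=-3: odd, res = (-3)-(-3) = 0; q=29
x=2: not odd, res = 0-1 = -1; q=31
x=5: odd, res = (-1)-5 = -6; q=32
x=12: not odd, res = (-6)-1 = -7; q=44
res+q = (-7)+44 = 37

37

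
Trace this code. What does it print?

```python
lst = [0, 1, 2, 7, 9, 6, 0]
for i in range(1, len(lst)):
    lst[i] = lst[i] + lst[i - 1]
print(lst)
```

[0, 1, 3, 10, 19, 25, 25]

i=1: lst[1] = 1+0 = 1 → [0, 1, 2, 7, 9, 6, 0]
i=2: lst[2] = 2+1 = 3 → [0, 1, 3, 7, 9, 6, 0]
i=3: lst[3] = 7+3 = 10 → [0, 1, 3, 10, 9, 6, 0]
i=4: lst[4] = 9+10 = 19 → [0, 1, 3, 10, 19, 6, 0]
i=5: lst[5] = 6+19 = 25 → [0, 1, 3, 10, 19, 25, 0]
i=6: lst[6] = 0+25 = 25 → [0, 1, 3, 10, 19, 25, 25]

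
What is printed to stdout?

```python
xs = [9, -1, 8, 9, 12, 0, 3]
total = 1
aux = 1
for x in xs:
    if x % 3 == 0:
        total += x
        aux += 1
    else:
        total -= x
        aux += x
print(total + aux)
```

x=9: %3==0, total = 1+9 = 10; aux=2
x=-1: not %3==0, total = 10-(-1) = 11; aux=1
x=8: not %3==0, total = 11-8 = 3; aux=9
x=9: %3==0, total = 3+9 = 12; aux=10
x=12: %3==0, total = 12+12 = 24; aux=11
x=0: %3==0, total = 24+0 = 24; aux=12
x=3: %3==0, total = 24+3 = 27; aux=13
total+aux = 27+13 = 40

40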